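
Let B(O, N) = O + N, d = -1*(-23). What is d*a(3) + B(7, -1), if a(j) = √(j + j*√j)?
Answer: 6 + 23*√(3 + 3*√3) ≈ 71.847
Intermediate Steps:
d = 23
B(O, N) = N + O
a(j) = √(j + j^(3/2))
d*a(3) + B(7, -1) = 23*√(3 + 3^(3/2)) + (-1 + 7) = 23*√(3 + 3*√3) + 6 = 6 + 23*√(3 + 3*√3)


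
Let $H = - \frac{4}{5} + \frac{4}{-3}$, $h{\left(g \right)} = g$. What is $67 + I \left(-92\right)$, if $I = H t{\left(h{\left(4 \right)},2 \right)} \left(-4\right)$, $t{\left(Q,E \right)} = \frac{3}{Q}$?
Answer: $- \frac{2609}{5} \approx -521.8$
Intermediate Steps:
$H = - \frac{32}{15}$ ($H = \left(-4\right) \frac{1}{5} + 4 \left(- \frac{1}{3}\right) = - \frac{4}{5} - \frac{4}{3} = - \frac{32}{15} \approx -2.1333$)
$I = \frac{32}{5}$ ($I = - \frac{32 \cdot \frac{3}{4}}{15} \left(-4\right) = - \frac{32 \cdot 3 \cdot \frac{1}{4}}{15} \left(-4\right) = \left(- \frac{32}{15}\right) \frac{3}{4} \left(-4\right) = \left(- \frac{8}{5}\right) \left(-4\right) = \frac{32}{5} \approx 6.4$)
$67 + I \left(-92\right) = 67 + \frac{32}{5} \left(-92\right) = 67 - \frac{2944}{5} = - \frac{2609}{5}$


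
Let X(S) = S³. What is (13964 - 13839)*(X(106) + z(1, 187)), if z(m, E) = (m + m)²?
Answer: 148877500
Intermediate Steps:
z(m, E) = 4*m² (z(m, E) = (2*m)² = 4*m²)
(13964 - 13839)*(X(106) + z(1, 187)) = (13964 - 13839)*(106³ + 4*1²) = 125*(1191016 + 4*1) = 125*(1191016 + 4) = 125*1191020 = 148877500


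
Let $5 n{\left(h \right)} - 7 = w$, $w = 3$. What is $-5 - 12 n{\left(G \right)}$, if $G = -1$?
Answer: $-29$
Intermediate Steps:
$n{\left(h \right)} = 2$ ($n{\left(h \right)} = \frac{7}{5} + \frac{1}{5} \cdot 3 = \frac{7}{5} + \frac{3}{5} = 2$)
$-5 - 12 n{\left(G \right)} = -5 - 24 = -29$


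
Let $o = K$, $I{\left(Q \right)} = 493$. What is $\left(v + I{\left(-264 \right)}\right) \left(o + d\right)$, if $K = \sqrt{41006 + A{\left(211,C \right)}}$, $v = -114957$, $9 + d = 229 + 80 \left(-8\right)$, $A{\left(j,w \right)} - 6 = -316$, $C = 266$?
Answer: $48074880 - 228928 \sqrt{10174} \approx 2.4984 \cdot 10^{7}$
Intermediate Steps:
$A{\left(j,w \right)} = -310$ ($A{\left(j,w \right)} = 6 - 316 = -310$)
$d = -420$ ($d = -9 + \left(229 + 80 \left(-8\right)\right) = -9 + \left(229 - 640\right) = -9 - 411 = -420$)
$K = 2 \sqrt{10174}$ ($K = \sqrt{41006 - 310} = \sqrt{40696} = 2 \sqrt{10174} \approx 201.73$)
$o = 2 \sqrt{10174} \approx 201.73$
$\left(v + I{\left(-264 \right)}\right) \left(o + d\right) = \left(-114957 + 493\right) \left(2 \sqrt{10174} - 420\right) = - 114464 \left(-420 + 2 \sqrt{10174}\right) = 48074880 - 228928 \sqrt{10174}$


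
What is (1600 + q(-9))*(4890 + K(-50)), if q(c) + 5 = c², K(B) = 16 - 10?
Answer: 8205696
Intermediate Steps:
K(B) = 6
q(c) = -5 + c²
(1600 + q(-9))*(4890 + K(-50)) = (1600 + (-5 + (-9)²))*(4890 + 6) = (1600 + (-5 + 81))*4896 = (1600 + 76)*4896 = 1676*4896 = 8205696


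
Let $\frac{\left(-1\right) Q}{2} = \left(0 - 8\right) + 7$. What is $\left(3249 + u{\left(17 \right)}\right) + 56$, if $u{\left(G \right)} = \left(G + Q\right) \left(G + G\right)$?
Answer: $3951$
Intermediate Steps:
$Q = 2$ ($Q = - 2 \left(\left(0 - 8\right) + 7\right) = - 2 \left(-8 + 7\right) = \left(-2\right) \left(-1\right) = 2$)
$u{\left(G \right)} = 2 G \left(2 + G\right)$ ($u{\left(G \right)} = \left(G + 2\right) \left(G + G\right) = \left(2 + G\right) 2 G = 2 G \left(2 + G\right)$)
$\left(3249 + u{\left(17 \right)}\right) + 56 = \left(3249 + 2 \cdot 17 \left(2 + 17\right)\right) + 56 = \left(3249 + 2 \cdot 17 \cdot 19\right) + 56 = \left(3249 + 646\right) + 56 = 3895 + 56 = 3951$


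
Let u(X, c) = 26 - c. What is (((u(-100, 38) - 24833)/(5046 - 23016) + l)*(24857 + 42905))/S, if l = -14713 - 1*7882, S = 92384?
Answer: -2751186700141/166014048 ≈ -16572.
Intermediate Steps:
l = -22595 (l = -14713 - 7882 = -22595)
(((u(-100, 38) - 24833)/(5046 - 23016) + l)*(24857 + 42905))/S = ((((26 - 1*38) - 24833)/(5046 - 23016) - 22595)*(24857 + 42905))/92384 = ((((26 - 38) - 24833)/(-17970) - 22595)*67762)*(1/92384) = (((-12 - 24833)*(-1/17970) - 22595)*67762)*(1/92384) = ((-24845*(-1/17970) - 22595)*67762)*(1/92384) = ((4969/3594 - 22595)*67762)*(1/92384) = -81201461/3594*67762*(1/92384) = -2751186700141/1797*1/92384 = -2751186700141/166014048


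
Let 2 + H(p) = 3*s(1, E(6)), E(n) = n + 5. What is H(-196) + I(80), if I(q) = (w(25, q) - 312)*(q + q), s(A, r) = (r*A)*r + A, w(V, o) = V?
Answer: -45556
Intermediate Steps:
E(n) = 5 + n
s(A, r) = A + A*r² (s(A, r) = (A*r)*r + A = A*r² + A = A + A*r²)
H(p) = 364 (H(p) = -2 + 3*(1*(1 + (5 + 6)²)) = -2 + 3*(1*(1 + 11²)) = -2 + 3*(1*(1 + 121)) = -2 + 3*(1*122) = -2 + 3*122 = -2 + 366 = 364)
I(q) = -574*q (I(q) = (25 - 312)*(q + q) = -574*q)
H(-196) + I(80) = 364 - 574*80 = 364 - 45920 = -45556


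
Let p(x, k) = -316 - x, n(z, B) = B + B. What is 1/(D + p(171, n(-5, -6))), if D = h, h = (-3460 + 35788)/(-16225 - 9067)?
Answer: -6323/3087383 ≈ -0.0020480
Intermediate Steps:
n(z, B) = 2*B
h = -8082/6323 (h = 32328/(-25292) = 32328*(-1/25292) = -8082/6323 ≈ -1.2782)
D = -8082/6323 ≈ -1.2782
1/(D + p(171, n(-5, -6))) = 1/(-8082/6323 + (-316 - 1*171)) = 1/(-8082/6323 + (-316 - 171)) = 1/(-8082/6323 - 487) = 1/(-3087383/6323) = -6323/3087383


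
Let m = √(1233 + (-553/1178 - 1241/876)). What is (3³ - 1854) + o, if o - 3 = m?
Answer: -1824 + √15375573471/3534 ≈ -1788.9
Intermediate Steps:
m = √15375573471/3534 (m = √(1233 + (-553*1/1178 - 1241*1/876)) = √(1233 + (-553/1178 - 17/12)) = √(1233 - 13331/7068) = √(8701513/7068) = √15375573471/3534 ≈ 35.087)
o = 3 + √15375573471/3534 ≈ 38.087
(3³ - 1854) + o = (3³ - 1854) + (3 + √15375573471/3534) = (27 - 1854) + (3 + √15375573471/3534) = -1827 + (3 + √15375573471/3534) = -1824 + √15375573471/3534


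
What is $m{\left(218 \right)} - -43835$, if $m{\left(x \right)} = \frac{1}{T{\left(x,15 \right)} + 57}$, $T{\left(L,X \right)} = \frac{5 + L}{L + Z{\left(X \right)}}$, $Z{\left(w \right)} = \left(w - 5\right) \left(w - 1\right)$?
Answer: $\frac{904272573}{20629} \approx 43835.0$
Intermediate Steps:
$Z{\left(w \right)} = \left(-1 + w\right) \left(-5 + w\right)$ ($Z{\left(w \right)} = \left(w - 5\right) \left(-1 + w\right) = \left(-5 + w\right) \left(-1 + w\right) = \left(-1 + w\right) \left(-5 + w\right)$)
$T{\left(L,X \right)} = \frac{5 + L}{5 + L + X^{2} - 6 X}$ ($T{\left(L,X \right)} = \frac{5 + L}{L + \left(5 + X^{2} - 6 X\right)} = \frac{5 + L}{5 + L + X^{2} - 6 X}$)
$m{\left(x \right)} = \frac{1}{57 + \frac{5 + x}{140 + x}}$ ($m{\left(x \right)} = \frac{1}{\frac{5 + x}{5 + x + 15^{2} - 90} + 57} = \frac{1}{\frac{5 + x}{5 + x + 225 - 90} + 57} = \frac{1}{\frac{5 + x}{140 + x} + 57} = \frac{1}{57 + \frac{5 + x}{140 + x}}$)
$m{\left(218 \right)} - -43835 = \frac{140 + 218}{7985 + 58 \cdot 218} - -43835 = \frac{1}{7985 + 12644} \cdot 358 + 43835 = \frac{1}{20629} \cdot 358 + 43835 = \frac{358}{20629} + 43835 = \frac{904272573}{20629}$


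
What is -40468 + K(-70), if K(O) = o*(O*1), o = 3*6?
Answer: -41728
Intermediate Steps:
o = 18
K(O) = 18*O (K(O) = 18*(O*1) = 18*O)
-40468 + K(-70) = -40468 + 18*(-70) = -40468 - 1260 = -41728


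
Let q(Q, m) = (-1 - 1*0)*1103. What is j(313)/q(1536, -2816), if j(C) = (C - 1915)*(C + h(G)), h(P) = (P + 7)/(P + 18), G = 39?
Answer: 9551658/20957 ≈ 455.77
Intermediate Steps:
h(P) = (7 + P)/(18 + P)
q(Q, m) = -1103 (q(Q, m) = (-1 + 0)*1103 = -1*1103 = -1103)
j(C) = (-1915 + C)*(46/57 + C) (j(C) = (C - 1915)*(C + (7 + 39)/(18 + 39)) = (-1915 + C)*(C + 46/57) = (-1915 + C)*(46/57 + C))
j(313)/q(1536, -2816) = (-88090/57 + 313² - 109109/57*313)/(-1103) = (-88090/57 + 97969 - 34151117/57)*(-1/1103) = -9551658/19*(-1/1103) = 9551658/20957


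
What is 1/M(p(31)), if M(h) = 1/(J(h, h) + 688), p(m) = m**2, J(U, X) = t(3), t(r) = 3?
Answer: 691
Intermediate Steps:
J(U, X) = 3
M(h) = 1/691 (M(h) = 1/(3 + 688) = 1/691)
1/M(p(31)) = 1/(1/691) = 691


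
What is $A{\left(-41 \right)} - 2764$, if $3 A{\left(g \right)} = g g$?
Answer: $- \frac{6611}{3} \approx -2203.7$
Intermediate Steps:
$A{\left(g \right)} = \frac{g^{2}}{3}$ ($A{\left(g \right)} = \frac{g g}{3} = \frac{g^{2}}{3}$)
$A{\left(-41 \right)} - 2764 = \frac{\left(-41\right)^{2}}{3} - 2764 = \frac{1}{3} \cdot 1681 - 2764 = \frac{1681}{3} - 2764 = - \frac{6611}{3}$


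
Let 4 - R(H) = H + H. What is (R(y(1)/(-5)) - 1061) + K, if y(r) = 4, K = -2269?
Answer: -16622/5 ≈ -3324.4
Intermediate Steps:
R(H) = 4 - 2*H (R(H) = 4 - (H + H) = 4 - 2*H)
(R(y(1)/(-5)) - 1061) + K = ((4 - 8/(-5)) - 1061) - 2269 = ((4 - 8*(-1)/5) - 1061) - 2269 = ((4 - 2*(-4/5)) - 1061) - 2269 = ((4 + 8/5) - 1061) - 2269 = (28/5 - 1061) - 2269 = -5277/5 - 2269 = -16622/5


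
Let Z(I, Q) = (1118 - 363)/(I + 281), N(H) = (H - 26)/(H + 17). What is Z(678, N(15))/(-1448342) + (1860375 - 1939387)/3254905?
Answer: -109746963235011/4520932777192090 ≈ -0.024275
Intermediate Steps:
N(H) = (-26 + H)/(17 + H)
Z(I, Q) = 755/(281 + I)
Z(678, N(15))/(-1448342) + (1860375 - 1939387)/3254905 = (755/(281 + 678))/(-1448342) + (1860375 - 1939387)/3254905 = (755/959)*(-1/1448342) - 79012*1/3254905 = (755*(1/959))*(-1/1448342) - 79012/3254905 = (755/959)*(-1/1448342) - 79012/3254905 = -755/1388959978 - 79012/3254905 = -109746963235011/4520932777192090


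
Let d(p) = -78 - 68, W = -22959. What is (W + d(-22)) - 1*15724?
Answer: -38829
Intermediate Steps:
d(p) = -146
(W + d(-22)) - 1*15724 = (-22959 - 146) - 1*15724 = -23105 - 15724 = -38829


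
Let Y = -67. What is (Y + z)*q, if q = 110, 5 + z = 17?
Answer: -6050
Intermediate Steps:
z = 12 (z = -5 + 17 = 12)
(Y + z)*q = (-67 + 12)*110 = -55*110 = -6050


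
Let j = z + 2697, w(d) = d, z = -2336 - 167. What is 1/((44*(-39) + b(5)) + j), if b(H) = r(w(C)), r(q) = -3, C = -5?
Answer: -1/1525 ≈ -0.00065574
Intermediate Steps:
z = -2503
b(H) = -3
j = 194 (j = -2503 + 2697 = 194)
1/((44*(-39) + b(5)) + j) = 1/((44*(-39) - 3) + 194) = 1/((-1716 - 3) + 194) = 1/(-1719 + 194) = 1/(-1525) = -1/1525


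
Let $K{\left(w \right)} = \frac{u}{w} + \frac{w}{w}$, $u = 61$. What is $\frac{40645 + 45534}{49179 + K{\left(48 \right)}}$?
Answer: $\frac{4136592}{2360701} \approx 1.7523$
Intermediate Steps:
$K{\left(w \right)} = 1 + \frac{61}{w}$ ($K{\left(w \right)} = \frac{61}{w} + \frac{w}{w} = \frac{61}{w} + 1 = 1 + \frac{61}{w}$)
$\frac{40645 + 45534}{49179 + K{\left(48 \right)}} = \frac{40645 + 45534}{49179 + \frac{61 + 48}{48}} = \frac{86179}{49179 + \frac{1}{48} \cdot 109} = \frac{86179}{49179 + \frac{109}{48}} = \frac{86179}{\frac{2360701}{48}} = 86179 \cdot \frac{48}{2360701} = \frac{4136592}{2360701}$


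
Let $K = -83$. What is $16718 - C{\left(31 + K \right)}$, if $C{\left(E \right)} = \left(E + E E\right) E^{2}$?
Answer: $-7154290$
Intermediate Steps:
$C{\left(E \right)} = E^{2} \left(E + E^{2}\right)$ ($C{\left(E \right)} = \left(E + E^{2}\right) E^{2} = E^{2} \left(E + E^{2}\right)$)
$16718 - C{\left(31 + K \right)} = 16718 - \left(31 - 83\right)^{3} \left(1 + \left(31 - 83\right)\right) = 16718 - \left(-52\right)^{3} \left(1 - 52\right) = 16718 - \left(-140608\right) \left(-51\right) = 16718 - 7171008 = -7154290$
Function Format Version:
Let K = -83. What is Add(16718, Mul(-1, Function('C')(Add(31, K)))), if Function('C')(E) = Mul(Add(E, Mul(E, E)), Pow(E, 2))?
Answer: -7154290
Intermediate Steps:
Function('C')(E) = Mul(Pow(E, 2), Add(E, Pow(E, 2))) (Function('C')(E) = Mul(Add(E, Pow(E, 2)), Pow(E, 2)) = Mul(Pow(E, 2), Add(E, Pow(E, 2))))
Add(16718, Mul(-1, Function('C')(Add(31, K)))) = Add(16718, Mul(-1, Mul(Pow(Add(31, -83), 3), Add(1, Add(31, -83))))) = Add(16718, Mul(-1, Mul(Pow(-52, 3), Add(1, -52)))) = Add(16718, Mul(-1, Mul(-140608, -51))) = Add(16718, Mul(-1, 7171008)) = Add(16718, -7171008) = -7154290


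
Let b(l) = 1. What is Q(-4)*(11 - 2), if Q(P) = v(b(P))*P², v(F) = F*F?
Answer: 144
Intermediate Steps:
v(F) = F²
Q(P) = P² (Q(P) = 1²*P² = 1*P² = P²)
Q(-4)*(11 - 2) = (-4)²*(11 - 2) = 16*9 = 144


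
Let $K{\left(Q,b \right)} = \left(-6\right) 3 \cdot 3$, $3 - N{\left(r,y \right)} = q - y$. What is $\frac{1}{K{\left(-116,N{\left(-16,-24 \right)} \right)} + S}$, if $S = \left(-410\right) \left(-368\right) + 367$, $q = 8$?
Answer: $\frac{1}{151193} \approx 6.6141 \cdot 10^{-6}$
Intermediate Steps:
$N{\left(r,y \right)} = -5 + y$ ($N{\left(r,y \right)} = 3 - \left(8 - y\right) = 3 + \left(-8 + y\right) = -5 + y$)
$K{\left(Q,b \right)} = -54$ ($K{\left(Q,b \right)} = \left(-18\right) 3 = -54$)
$S = 151247$ ($S = 150880 + 367 = 151247$)
$\frac{1}{K{\left(-116,N{\left(-16,-24 \right)} \right)} + S} = \frac{1}{-54 + 151247} = \frac{1}{151193}$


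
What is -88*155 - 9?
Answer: -13649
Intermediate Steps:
-88*155 - 9 = -13640 - 9 = -13649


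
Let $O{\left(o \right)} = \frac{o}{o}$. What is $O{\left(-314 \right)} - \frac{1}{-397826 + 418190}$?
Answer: $\frac{20363}{20364} \approx 0.99995$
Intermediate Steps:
$O{\left(o \right)} = 1$
$O{\left(-314 \right)} - \frac{1}{-397826 + 418190} = 1 - \frac{1}{-397826 + 418190} = 1 - \frac{1}{20364} = \frac{20363}{20364}$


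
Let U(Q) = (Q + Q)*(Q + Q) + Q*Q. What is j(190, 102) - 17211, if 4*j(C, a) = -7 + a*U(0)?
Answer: -68851/4 ≈ -17213.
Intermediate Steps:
U(Q) = 5*Q**2 (U(Q) = (2*Q)*(2*Q) + Q**2 = 4*Q**2 + Q**2 = 5*Q**2)
j(C, a) = -7/4 (j(C, a) = (-7 + a*(5*0**2))/4 = (-7 + a*(5*0))/4 = (-7 + a*0)/4 = (-7 + 0)/4 = (1/4)*(-7) = -7/4)
j(190, 102) - 17211 = -7/4 - 17211 = -68851/4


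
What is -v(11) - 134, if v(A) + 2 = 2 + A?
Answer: -145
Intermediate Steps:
v(A) = A (v(A) = -2 + (2 + A) = A)
-v(11) - 134 = -1*11 - 134 = -11 - 134 = -145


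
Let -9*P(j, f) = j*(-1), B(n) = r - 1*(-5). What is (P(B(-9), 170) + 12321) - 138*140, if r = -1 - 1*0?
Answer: -62987/9 ≈ -6998.6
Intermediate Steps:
r = -1 (r = -1 + 0 = -1)
B(n) = 4 (B(n) = -1 - 1*(-5) = -1 + 5 = 4)
P(j, f) = j/9 (P(j, f) = -j*(-1)/9 = -(-1)*j/9 = j/9)
(P(B(-9), 170) + 12321) - 138*140 = ((⅑)*4 + 12321) - 138*140 = (4/9 + 12321) - 19320 = 110893/9 - 19320 = -62987/9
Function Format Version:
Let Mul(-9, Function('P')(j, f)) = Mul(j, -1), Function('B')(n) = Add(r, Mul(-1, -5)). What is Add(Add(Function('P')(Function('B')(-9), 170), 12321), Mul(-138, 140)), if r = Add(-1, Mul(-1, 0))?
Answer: Rational(-62987, 9) ≈ -6998.6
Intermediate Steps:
r = -1 (r = Add(-1, 0) = -1)
Function('B')(n) = 4 (Function('B')(n) = Add(-1, Mul(-1, -5)) = Add(-1, 5) = 4)
Function('P')(j, f) = Mul(Rational(1, 9), j) (Function('P')(j, f) = Mul(Rational(-1, 9), Mul(j, -1)) = Mul(Rational(-1, 9), Mul(-1, j)) = Mul(Rational(1, 9), j))
Add(Add(Function('P')(Function('B')(-9), 170), 12321), Mul(-138, 140)) = Add(Add(Mul(Rational(1, 9), 4), 12321), Mul(-138, 140)) = Add(Add(Rational(4, 9), 12321), -19320) = Add(Rational(110893, 9), -19320) = Rational(-62987, 9)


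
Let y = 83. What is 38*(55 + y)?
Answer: 5244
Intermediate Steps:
38*(55 + y) = 38*(55 + 83) = 38*138 = 5244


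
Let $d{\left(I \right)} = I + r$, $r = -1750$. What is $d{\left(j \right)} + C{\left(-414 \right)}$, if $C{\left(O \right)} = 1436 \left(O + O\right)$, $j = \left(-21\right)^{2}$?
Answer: $-1190317$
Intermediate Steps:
$j = 441$
$C{\left(O \right)} = 2872 O$ ($C{\left(O \right)} = 1436 \cdot 2 O = 2872 O$)
$d{\left(I \right)} = -1750 + I$ ($d{\left(I \right)} = I - 1750 = -1750 + I$)
$d{\left(j \right)} + C{\left(-414 \right)} = \left(-1750 + 441\right) + 2872 \left(-414\right) = -1309 - 1189008 = -1190317$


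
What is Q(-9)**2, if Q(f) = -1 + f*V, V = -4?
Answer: 1225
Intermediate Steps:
Q(f) = -1 - 4*f (Q(f) = -1 + f*(-4) = -1 - 4*f)
Q(-9)**2 = (-1 - 4*(-9))**2 = (-1 + 36)**2 = 35**2 = 1225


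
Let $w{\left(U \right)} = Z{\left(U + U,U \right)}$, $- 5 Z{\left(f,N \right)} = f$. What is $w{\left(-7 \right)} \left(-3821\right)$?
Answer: $- \frac{53494}{5} \approx -10699.0$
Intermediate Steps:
$Z{\left(f,N \right)} = - \frac{f}{5}$
$w{\left(U \right)} = - \frac{2 U}{5}$ ($w{\left(U \right)} = - \frac{U + U}{5} = - \frac{2 U}{5}$)
$w{\left(-7 \right)} \left(-3821\right) = \left(- \frac{2}{5}\right) \left(-7\right) \left(-3821\right) = \frac{14}{5} \left(-3821\right) = - \frac{53494}{5}$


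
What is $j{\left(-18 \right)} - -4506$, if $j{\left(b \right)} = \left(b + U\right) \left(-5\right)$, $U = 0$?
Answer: $4596$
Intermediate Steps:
$j{\left(b \right)} = - 5 b$ ($j{\left(b \right)} = \left(b + 0\right) \left(-5\right) = b \left(-5\right) = - 5 b$)
$j{\left(-18 \right)} - -4506 = \left(-5\right) \left(-18\right) - -4506 = 90 + 4506 = 4596$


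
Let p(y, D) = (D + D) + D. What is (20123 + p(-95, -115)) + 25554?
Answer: 45332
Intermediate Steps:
p(y, D) = 3*D (p(y, D) = 2*D + D = 3*D)
(20123 + p(-95, -115)) + 25554 = (20123 + 3*(-115)) + 25554 = (20123 - 345) + 25554 = 19778 + 25554 = 45332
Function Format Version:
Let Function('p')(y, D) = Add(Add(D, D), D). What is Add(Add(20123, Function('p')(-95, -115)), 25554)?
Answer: 45332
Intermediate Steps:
Function('p')(y, D) = Mul(3, D) (Function('p')(y, D) = Add(Mul(2, D), D) = Mul(3, D))
Add(Add(20123, Function('p')(-95, -115)), 25554) = Add(Add(20123, Mul(3, -115)), 25554) = Add(Add(20123, -345), 25554) = Add(19778, 25554) = 45332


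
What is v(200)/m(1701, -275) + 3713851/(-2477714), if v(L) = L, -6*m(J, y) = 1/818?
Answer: -2432127776251/2477714 ≈ -9.8160e+5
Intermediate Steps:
m(J, y) = -1/4908 (m(J, y) = -⅙/818 = -⅙*1/818 = -1/4908)
v(200)/m(1701, -275) + 3713851/(-2477714) = 200/(-1/4908) + 3713851/(-2477714) = 200*(-4908) + 3713851*(-1/2477714) = -981600 - 3713851/2477714 = -2432127776251/2477714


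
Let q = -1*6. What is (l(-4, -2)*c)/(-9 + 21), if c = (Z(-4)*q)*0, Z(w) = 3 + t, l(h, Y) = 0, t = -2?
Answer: 0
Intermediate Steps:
q = -6
Z(w) = 1 (Z(w) = 3 - 2 = 1)
c = 0 (c = (1*(-6))*0 = -6*0 = 0)
(l(-4, -2)*c)/(-9 + 21) = (0*0)/(-9 + 21) = 0/12 = 0*(1/12) = 0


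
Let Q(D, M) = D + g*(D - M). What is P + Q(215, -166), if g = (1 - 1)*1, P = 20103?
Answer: 20318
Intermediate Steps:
g = 0 (g = 0*1 = 0)
Q(D, M) = D (Q(D, M) = D + 0*(D - M) = D + 0 = D)
P + Q(215, -166) = 20103 + 215 = 20318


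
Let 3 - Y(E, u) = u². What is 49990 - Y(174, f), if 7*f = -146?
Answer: 2470679/49 ≈ 50422.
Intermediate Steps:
f = -146/7 (f = (⅐)*(-146) = -146/7 ≈ -20.857)
Y(E, u) = 3 - u²
49990 - Y(174, f) = 49990 - (3 - (-146/7)²) = 49990 - (3 - 1*21316/49) = 49990 - (3 - 21316/49) = 49990 - 1*(-21169/49) = 49990 + 21169/49 = 2470679/49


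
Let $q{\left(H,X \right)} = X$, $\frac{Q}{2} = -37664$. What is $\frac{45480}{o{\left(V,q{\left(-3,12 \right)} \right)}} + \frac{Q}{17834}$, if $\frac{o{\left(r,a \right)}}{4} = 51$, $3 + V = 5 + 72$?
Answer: $\frac{33155142}{151589} \approx 218.72$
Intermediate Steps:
$Q = -75328$ ($Q = 2 \left(-37664\right) = -75328$)
$V = 74$ ($V = -3 + \left(5 + 72\right) = -3 + 77 = 74$)
$o{\left(r,a \right)} = 204$ ($o{\left(r,a \right)} = 4 \cdot 51 = 204$)
$\frac{45480}{o{\left(V,q{\left(-3,12 \right)} \right)}} + \frac{Q}{17834} = \frac{45480}{204} - \frac{75328}{17834} = 45480 \cdot \frac{1}{204} - \frac{37664}{8917} = \frac{3790}{17} - \frac{37664}{8917} = \frac{33155142}{151589}$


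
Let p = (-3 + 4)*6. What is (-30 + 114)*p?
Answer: 504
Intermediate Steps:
p = 6 (p = 1*6 = 6)
(-30 + 114)*p = (-30 + 114)*6 = 84*6 = 504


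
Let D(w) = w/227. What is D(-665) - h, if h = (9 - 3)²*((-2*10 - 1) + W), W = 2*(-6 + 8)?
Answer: 138259/227 ≈ 609.07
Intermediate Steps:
W = 4 (W = 2*2 = 4)
D(w) = w/227 (D(w) = w*(1/227) = w/227)
h = -612 (h = (9 - 3)²*((-2*10 - 1) + 4) = 6²*((-20 - 1) + 4) = 36*(-21 + 4) = 36*(-17) = -612)
D(-665) - h = (1/227)*(-665) - 1*(-612) = -665/227 + 612 = 138259/227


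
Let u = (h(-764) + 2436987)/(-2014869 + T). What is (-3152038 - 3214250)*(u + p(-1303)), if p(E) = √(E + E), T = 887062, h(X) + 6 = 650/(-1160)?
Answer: 449921060547132/32706403 - 6366288*I*√2606 ≈ 1.3756e+7 - 3.2499e+8*I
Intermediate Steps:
h(X) = -761/116 (h(X) = -6 + 650/(-1160) = -6 + 650*(-1/1160) = -6 - 65/116 = -761/116)
u = -282689731/130825612 (u = (-761/116 + 2436987)/(-2014869 + 887062) = (282689731/116)/(-1127807) = (282689731/116)*(-1/1127807) = -282689731/130825612 ≈ -2.1608)
p(E) = √2*√E (p(E) = √(2*E) = √2*√E)
(-3152038 - 3214250)*(u + p(-1303)) = (-3152038 - 3214250)*(-282689731/130825612 + √2*√(-1303)) = -6366288*(-282689731/130825612 + √2*(I*√1303)) = -6366288*(-282689731/130825612 + I*√2606) = 449921060547132/32706403 - 6366288*I*√2606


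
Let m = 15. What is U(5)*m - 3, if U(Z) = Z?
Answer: 72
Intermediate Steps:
U(5)*m - 3 = 5*15 - 3 = 75 - 3 = 72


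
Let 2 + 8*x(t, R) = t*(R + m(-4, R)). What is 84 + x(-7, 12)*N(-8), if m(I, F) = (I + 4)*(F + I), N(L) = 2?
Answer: 125/2 ≈ 62.500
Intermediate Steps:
m(I, F) = (4 + I)*(F + I)
x(t, R) = -¼ + R*t/8 (x(t, R) = -¼ + (t*(R + ((-4)² + 4*R + 4*(-4) + R*(-4))))/8 = -¼ + (t*(R + (16 + 4*R - 16 - 4*R)))/8 = -¼ + (t*(R + 0))/8 = -¼ + (t*R)/8 = -¼ + (R*t)/8 = -¼ + R*t/8)
84 + x(-7, 12)*N(-8) = 84 + (-¼ + (⅛)*12*(-7))*2 = 84 + (-¼ - 21/2)*2 = 84 - 43/4*2 = 84 - 43/2 = 125/2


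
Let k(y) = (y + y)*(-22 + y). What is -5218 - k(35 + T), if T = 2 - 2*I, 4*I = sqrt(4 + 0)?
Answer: -6226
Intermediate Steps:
I = 1/2 (I = sqrt(4 + 0)/4 = sqrt(4)/4 = (1/4)*2 = 1/2 ≈ 0.50000)
T = 1 (T = 2 - 2*1/2 = 2 - 1 = 1)
k(y) = 2*y*(-22 + y) (k(y) = (2*y)*(-22 + y) = 2*y*(-22 + y))
-5218 - k(35 + T) = -5218 - 2*(35 + 1)*(-22 + (35 + 1)) = -5218 - 2*36*(-22 + 36) = -5218 - 2*36*14 = -5218 - 1*1008 = -5218 - 1008 = -6226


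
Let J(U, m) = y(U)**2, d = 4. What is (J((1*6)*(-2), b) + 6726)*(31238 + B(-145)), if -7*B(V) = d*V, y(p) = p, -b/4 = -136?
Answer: 1506220020/7 ≈ 2.1517e+8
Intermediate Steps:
b = 544 (b = -4*(-136) = 544)
B(V) = -4*V/7
J(U, m) = U**2
(J((1*6)*(-2), b) + 6726)*(31238 + B(-145)) = (((1*6)*(-2))**2 + 6726)*(31238 - 4/7*(-145)) = ((6*(-2))**2 + 6726)*(31238 + 580/7) = ((-12)**2 + 6726)*(219246/7) = (144 + 6726)*(219246/7) = 6870*(219246/7) = 1506220020/7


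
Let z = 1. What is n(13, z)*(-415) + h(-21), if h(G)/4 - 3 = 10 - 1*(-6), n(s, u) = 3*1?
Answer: -1169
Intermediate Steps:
n(s, u) = 3
h(G) = 76 (h(G) = 12 + 4*(10 - 1*(-6)) = 12 + 4*(10 + 6) = 12 + 4*16 = 12 + 64 = 76)
n(13, z)*(-415) + h(-21) = 3*(-415) + 76 = -1245 + 76 = -1169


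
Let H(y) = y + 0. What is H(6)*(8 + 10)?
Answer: 108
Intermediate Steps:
H(y) = y
H(6)*(8 + 10) = 6*(8 + 10) = 6*18 = 108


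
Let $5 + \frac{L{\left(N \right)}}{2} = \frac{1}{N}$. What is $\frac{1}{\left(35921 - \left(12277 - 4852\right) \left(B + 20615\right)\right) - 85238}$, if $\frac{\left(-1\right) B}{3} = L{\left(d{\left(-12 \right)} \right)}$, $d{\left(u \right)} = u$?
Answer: $- \frac{2}{306684309} \approx -6.5214 \cdot 10^{-9}$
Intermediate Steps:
$L{\left(N \right)} = -10 + \frac{2}{N}$
$B = \frac{61}{2}$ ($B = - 3 \left(-10 + \frac{2}{-12}\right) = - 3 \left(-10 + 2 \left(- \frac{1}{12}\right)\right) = - 3 \left(-10 - \frac{1}{6}\right) = \left(-3\right) \left(- \frac{61}{6}\right) = \frac{61}{2} \approx 30.5$)
$\frac{1}{\left(35921 - \left(12277 - 4852\right) \left(B + 20615\right)\right) - 85238} = \frac{1}{\left(35921 - \left(12277 - 4852\right) \left(\frac{61}{2} + 20615\right)\right) - 85238} = \frac{1}{\left(35921 - 7425 \cdot \frac{41291}{2}\right) - 85238} = \frac{1}{\left(35921 - \frac{306585675}{2}\right) - 85238} = \frac{1}{- \frac{306513833}{2} - 85238} = \frac{1}{- \frac{306684309}{2}} = - \frac{2}{306684309}$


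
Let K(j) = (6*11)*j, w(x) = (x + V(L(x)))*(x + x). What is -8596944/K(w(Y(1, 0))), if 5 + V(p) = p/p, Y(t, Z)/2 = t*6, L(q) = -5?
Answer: -59701/88 ≈ -678.42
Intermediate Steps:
Y(t, Z) = 12*t (Y(t, Z) = 2*(t*6) = 2*(6*t) = 12*t)
V(p) = -4 (V(p) = -5 + p/p = -5 + 1 = -4)
w(x) = 2*x*(-4 + x) (w(x) = (x - 4)*(x + x) = (-4 + x)*(2*x) = 2*x*(-4 + x))
K(j) = 66*j
-8596944/K(w(Y(1, 0))) = -8596944*1/(1584*(-4 + 12*1)) = -8596944*1/(1584*(-4 + 12)) = -8596944/(66*(2*12*8)) = -8596944/(66*192) = -8596944/12672 = -8596944*1/12672 = -59701/88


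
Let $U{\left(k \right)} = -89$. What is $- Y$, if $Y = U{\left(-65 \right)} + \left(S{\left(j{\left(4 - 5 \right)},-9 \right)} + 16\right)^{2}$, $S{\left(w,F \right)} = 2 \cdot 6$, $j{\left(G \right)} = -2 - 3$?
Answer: $-695$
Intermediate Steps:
$j{\left(G \right)} = -5$ ($j{\left(G \right)} = -2 - 3 = -5$)
$S{\left(w,F \right)} = 12$
$Y = 695$ ($Y = -89 + \left(12 + 16\right)^{2} = -89 + 28^{2} = -89 + 784 = 695$)
$- Y = \left(-1\right) 695 = -695$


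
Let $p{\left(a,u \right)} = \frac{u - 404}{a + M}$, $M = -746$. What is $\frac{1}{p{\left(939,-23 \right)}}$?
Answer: $- \frac{193}{427} \approx -0.45199$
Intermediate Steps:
$p{\left(a,u \right)} = \frac{-404 + u}{-746 + a}$ ($p{\left(a,u \right)} = \frac{u - 404}{a - 746} = \frac{-404 + u}{-746 + a}$)
$\frac{1}{p{\left(939,-23 \right)}} = \frac{1}{\frac{1}{-746 + 939} \left(-404 - 23\right)} = \frac{1}{\frac{1}{193} \left(-427\right)} = \frac{1}{- \frac{427}{193}} = - \frac{193}{427}$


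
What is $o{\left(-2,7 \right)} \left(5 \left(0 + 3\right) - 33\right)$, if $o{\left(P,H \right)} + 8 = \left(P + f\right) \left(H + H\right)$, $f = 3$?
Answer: $-108$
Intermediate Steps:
$o{\left(P,H \right)} = -8 + 2 H \left(3 + P\right)$ ($o{\left(P,H \right)} = -8 + \left(P + 3\right) \left(H + H\right) = -8 + \left(3 + P\right) 2 H = -8 + 2 H \left(3 + P\right)$)
$o{\left(-2,7 \right)} \left(5 \left(0 + 3\right) - 33\right) = \left(-8 + 6 \cdot 7 + 2 \cdot 7 \left(-2\right)\right) \left(5 \left(0 + 3\right) - 33\right) = \left(-8 + 42 - 28\right) \left(5 \cdot 3 - 33\right) = 6 \left(15 - 33\right) = 6 \left(-18\right) = -108$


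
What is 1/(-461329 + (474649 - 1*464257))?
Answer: -1/450937 ≈ -2.2176e-6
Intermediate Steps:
1/(-461329 + (474649 - 1*464257)) = 1/(-461329 + (474649 - 464257)) = 1/(-461329 + 10392) = 1/(-450937) = -1/450937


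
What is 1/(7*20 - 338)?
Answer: -1/198 ≈ -0.0050505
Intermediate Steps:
1/(7*20 - 338) = 1/(140 - 338) = 1/(-198) = -1/198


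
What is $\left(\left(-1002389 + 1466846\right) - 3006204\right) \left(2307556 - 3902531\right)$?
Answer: $4054022921325$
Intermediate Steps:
$\left(\left(-1002389 + 1466846\right) - 3006204\right) \left(2307556 - 3902531\right) = \left(464457 - 3006204\right) \left(-1594975\right) = \left(-2541747\right) \left(-1594975\right) = 4054022921325$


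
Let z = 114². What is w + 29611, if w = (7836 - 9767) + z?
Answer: 40676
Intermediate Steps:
z = 12996
w = 11065 (w = (7836 - 9767) + 12996 = -1931 + 12996 = 11065)
w + 29611 = 11065 + 29611 = 40676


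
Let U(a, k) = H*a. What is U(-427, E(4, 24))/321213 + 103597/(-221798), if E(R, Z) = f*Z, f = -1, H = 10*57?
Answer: -29086706127/23748133658 ≈ -1.2248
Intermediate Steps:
H = 570
E(R, Z) = -Z
U(a, k) = 570*a
U(-427, E(4, 24))/321213 + 103597/(-221798) = (570*(-427))/321213 + 103597/(-221798) = -243390*1/321213 + 103597*(-1/221798) = -81130/107071 - 103597/221798 = -29086706127/23748133658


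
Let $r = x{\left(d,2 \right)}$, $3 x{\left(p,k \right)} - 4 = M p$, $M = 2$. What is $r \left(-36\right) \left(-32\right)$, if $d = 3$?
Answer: $3840$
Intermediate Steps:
$x{\left(p,k \right)} = \frac{4}{3} + \frac{2 p}{3}$
$r = \frac{10}{3}$ ($r = \frac{4}{3} + \frac{2}{3} \cdot 3 = \frac{4}{3} + 2 = \frac{10}{3} \approx 3.3333$)
$r \left(-36\right) \left(-32\right) = \frac{10}{3} \left(-36\right) \left(-32\right) = \left(-120\right) \left(-32\right) = 3840$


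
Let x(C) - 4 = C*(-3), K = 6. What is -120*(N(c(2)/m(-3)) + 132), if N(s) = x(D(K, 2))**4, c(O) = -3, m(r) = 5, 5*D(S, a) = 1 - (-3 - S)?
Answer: -17760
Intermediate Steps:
D(S, a) = 4/5 + S/5 (D(S, a) = (1 - (-3 - S))/5 = (1 + (3 + S))/5 = (4 + S)/5 = 4/5 + S/5)
x(C) = 4 - 3*C (x(C) = 4 + C*(-3) = 4 - 3*C)
N(s) = 16 (N(s) = (4 - 3*(4/5 + (1/5)*6))**4 = (4 - 3*(4/5 + 6/5))**4 = (4 - 3*2)**4 = (4 - 6)**4 = (-2)**4 = 16)
-120*(N(c(2)/m(-3)) + 132) = -120*(16 + 132) = -120*148 = -17760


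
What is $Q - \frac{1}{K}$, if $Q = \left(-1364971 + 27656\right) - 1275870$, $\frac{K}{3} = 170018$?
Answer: $- \frac{1332865461991}{510054} \approx -2.6132 \cdot 10^{6}$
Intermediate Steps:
$K = 510054$ ($K = 3 \cdot 170018 = 510054$)
$Q = -2613185$ ($Q = -1337315 - 1275870 = -2613185$)
$Q - \frac{1}{K} = -2613185 - \frac{1}{510054} = - \frac{1332865461991}{510054}$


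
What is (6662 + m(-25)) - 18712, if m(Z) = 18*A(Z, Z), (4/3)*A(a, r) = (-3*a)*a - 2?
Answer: -74779/2 ≈ -37390.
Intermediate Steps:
A(a, r) = -3/2 - 9*a**2/4 (A(a, r) = 3*((-3*a)*a - 2)/4 = 3*(-3*a**2 - 2)/4 = 3*(-2 - 3*a**2)/4 = -3/2 - 9*a**2/4)
m(Z) = -27 - 81*Z**2/2 (m(Z) = 18*(-3/2 - 9*Z**2/4) = -27 - 81*Z**2/2)
(6662 + m(-25)) - 18712 = (6662 + (-27 - 81/2*(-25)**2)) - 18712 = (6662 + (-27 - 81/2*625)) - 18712 = (6662 + (-27 - 50625/2)) - 18712 = (6662 - 50679/2) - 18712 = -37355/2 - 18712 = -74779/2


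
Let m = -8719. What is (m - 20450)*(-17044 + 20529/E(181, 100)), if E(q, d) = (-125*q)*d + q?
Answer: 1124727049945485/2262319 ≈ 4.9716e+8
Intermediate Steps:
E(q, d) = q - 125*d*q (E(q, d) = -125*d*q + q = q - 125*d*q)
(m - 20450)*(-17044 + 20529/E(181, 100)) = (-8719 - 20450)*(-17044 + 20529/((181*(1 - 125*100)))) = -29169*(-17044 + 20529/((181*(1 - 12500)))) = -29169*(-17044 + 20529/((181*(-12499)))) = -29169*(-17044 + 20529/(-2262319)) = -29169*(-17044 + 20529*(-1/2262319)) = -29169*(-17044 - 20529/2262319) = -29169*(-38558985565/2262319) = 1124727049945485/2262319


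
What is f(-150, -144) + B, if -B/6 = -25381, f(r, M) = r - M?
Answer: 152280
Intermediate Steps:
B = 152286 (B = -6*(-25381) = 152286)
f(-150, -144) + B = (-150 - 1*(-144)) + 152286 = (-150 + 144) + 152286 = -6 + 152286 = 152280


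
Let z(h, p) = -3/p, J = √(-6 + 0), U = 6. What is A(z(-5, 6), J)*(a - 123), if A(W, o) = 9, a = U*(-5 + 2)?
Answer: -1269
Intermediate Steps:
J = I*√6 (J = √(-6) = I*√6 ≈ 2.4495*I)
a = -18 (a = 6*(-5 + 2) = 6*(-3) = -18)
A(z(-5, 6), J)*(a - 123) = 9*(-18 - 123) = 9*(-141) = -1269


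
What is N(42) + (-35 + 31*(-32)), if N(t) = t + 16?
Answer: -969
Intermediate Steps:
N(t) = 16 + t
N(42) + (-35 + 31*(-32)) = (16 + 42) + (-35 + 31*(-32)) = 58 + (-35 - 992) = 58 - 1027 = -969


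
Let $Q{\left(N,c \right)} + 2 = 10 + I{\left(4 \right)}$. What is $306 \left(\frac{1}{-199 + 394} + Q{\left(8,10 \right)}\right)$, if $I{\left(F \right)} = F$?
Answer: $\frac{238782}{65} \approx 3673.6$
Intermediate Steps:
$Q{\left(N,c \right)} = 12$ ($Q{\left(N,c \right)} = -2 + \left(10 + 4\right) = -2 + 14 = 12$)
$306 \left(\frac{1}{-199 + 394} + Q{\left(8,10 \right)}\right) = 306 \left(\frac{1}{-199 + 394} + 12\right) = 306 \left(\frac{1}{195} + 12\right) = 306 \cdot \frac{2341}{195} = \frac{238782}{65}$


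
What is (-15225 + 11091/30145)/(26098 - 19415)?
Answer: -458946534/201459035 ≈ -2.2781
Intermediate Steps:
(-15225 + 11091/30145)/(26098 - 19415) = (-15225 + 11091*(1/30145))/6683 = (-15225 + 11091/30145)*(1/6683) = -458946534/30145*1/6683 = -458946534/201459035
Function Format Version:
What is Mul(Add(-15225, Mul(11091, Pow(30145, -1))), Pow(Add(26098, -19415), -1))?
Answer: Rational(-458946534, 201459035) ≈ -2.2781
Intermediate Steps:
Mul(Add(-15225, Mul(11091, Pow(30145, -1))), Pow(Add(26098, -19415), -1)) = Mul(Add(-15225, Mul(11091, Rational(1, 30145))), Pow(6683, -1)) = Mul(Add(-15225, Rational(11091, 30145)), Rational(1, 6683)) = Mul(Rational(-458946534, 30145), Rational(1, 6683)) = Rational(-458946534, 201459035)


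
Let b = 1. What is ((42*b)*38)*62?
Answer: 98952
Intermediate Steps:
((42*b)*38)*62 = ((42*1)*38)*62 = (42*38)*62 = 1596*62 = 98952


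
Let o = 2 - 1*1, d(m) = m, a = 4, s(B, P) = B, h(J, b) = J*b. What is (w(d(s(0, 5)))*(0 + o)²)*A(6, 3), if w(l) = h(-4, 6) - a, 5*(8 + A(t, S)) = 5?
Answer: 196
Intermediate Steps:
A(t, S) = -7 (A(t, S) = -8 + (⅕)*5 = -8 + 1 = -7)
o = 1 (o = 2 - 1 = 1)
w(l) = -28 (w(l) = -4*6 - 1*4 = -24 - 4 = -28)
(w(d(s(0, 5)))*(0 + o)²)*A(6, 3) = -28*(0 + 1)²*(-7) = -28*1²*(-7) = -28*1*(-7) = -28*(-7) = 196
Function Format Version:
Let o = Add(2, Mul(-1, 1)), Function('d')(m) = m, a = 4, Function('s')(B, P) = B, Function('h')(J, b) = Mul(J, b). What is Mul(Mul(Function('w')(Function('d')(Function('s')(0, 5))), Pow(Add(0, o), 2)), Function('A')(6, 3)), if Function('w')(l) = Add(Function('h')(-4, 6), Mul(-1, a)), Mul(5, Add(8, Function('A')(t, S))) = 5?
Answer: 196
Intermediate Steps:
Function('A')(t, S) = -7 (Function('A')(t, S) = Add(-8, Mul(Rational(1, 5), 5)) = Add(-8, 1) = -7)
o = 1 (o = Add(2, -1) = 1)
Function('w')(l) = -28 (Function('w')(l) = Add(Mul(-4, 6), Mul(-1, 4)) = Add(-24, -4) = -28)
Mul(Mul(Function('w')(Function('d')(Function('s')(0, 5))), Pow(Add(0, o), 2)), Function('A')(6, 3)) = Mul(Mul(-28, Pow(Add(0, 1), 2)), -7) = Mul(Mul(-28, Pow(1, 2)), -7) = Mul(Mul(-28, 1), -7) = Mul(-28, -7) = 196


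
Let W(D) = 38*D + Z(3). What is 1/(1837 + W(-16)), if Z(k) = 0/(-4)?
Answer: 1/1229 ≈ 0.00081367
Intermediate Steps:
Z(k) = 0 (Z(k) = 0*(-¼) = 0)
W(D) = 38*D (W(D) = 38*D + 0 = 38*D)
1/(1837 + W(-16)) = 1/(1837 + 38*(-16)) = 1/(1837 - 608) = 1/1229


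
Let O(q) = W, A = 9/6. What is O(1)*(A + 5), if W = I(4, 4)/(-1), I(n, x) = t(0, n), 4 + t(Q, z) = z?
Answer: 0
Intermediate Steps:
t(Q, z) = -4 + z
I(n, x) = -4 + n
A = 3/2 (A = 9*(⅙) = 3/2 ≈ 1.5000)
W = 0 (W = (-4 + 4)/(-1) = 0*(-1) = 0)
O(q) = 0
O(1)*(A + 5) = 0*(3/2 + 5) = 0*(13/2) = 0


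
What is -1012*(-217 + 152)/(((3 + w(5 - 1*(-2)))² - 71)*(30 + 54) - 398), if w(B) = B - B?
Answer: -32890/2803 ≈ -11.734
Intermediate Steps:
w(B) = 0
-1012*(-217 + 152)/(((3 + w(5 - 1*(-2)))² - 71)*(30 + 54) - 398) = -1012*(-217 + 152)/(((3 + 0)² - 71)*(30 + 54) - 398) = -(-65780)/((3² - 71)*84 - 398) = -(-65780)/((9 - 71)*84 - 398) = -(-65780)/(-62*84 - 398) = -(-65780)/(-5208 - 398) = -(-65780)/(-5606) = -(-65780)*(-1)/5606 = -1012*65/5606 = -32890/2803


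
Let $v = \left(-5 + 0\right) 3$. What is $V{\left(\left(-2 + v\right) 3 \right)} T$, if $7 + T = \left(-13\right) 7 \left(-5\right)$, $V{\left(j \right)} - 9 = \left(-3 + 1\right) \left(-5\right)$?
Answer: $8512$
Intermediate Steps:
$v = -15$ ($v = \left(-5\right) 3 = -15$)
$V{\left(j \right)} = 19$ ($V{\left(j \right)} = 9 + \left(-3 + 1\right) \left(-5\right) = 9 - -10 = 9 + 10 = 19$)
$T = 448$ ($T = -7 + \left(-13\right) 7 \left(-5\right) = -7 - -455 = -7 + 455 = 448$)
$V{\left(\left(-2 + v\right) 3 \right)} T = 19 \cdot 448 = 8512$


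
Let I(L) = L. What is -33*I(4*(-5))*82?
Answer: 54120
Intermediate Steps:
-33*I(4*(-5))*82 = -132*(-5)*82 = -33*(-20)*82 = 660*82 = 54120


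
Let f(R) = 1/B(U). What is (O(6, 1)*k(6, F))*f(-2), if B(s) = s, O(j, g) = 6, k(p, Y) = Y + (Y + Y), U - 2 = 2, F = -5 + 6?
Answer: 9/2 ≈ 4.5000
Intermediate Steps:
F = 1 (F = -1*5 + 6 = -5 + 6 = 1)
U = 4 (U = 2 + 2 = 4)
k(p, Y) = 3*Y (k(p, Y) = Y + 2*Y = 3*Y)
f(R) = ¼ (f(R) = 1/4 = ¼)
(O(6, 1)*k(6, F))*f(-2) = (6*(3*1))*(¼) = (6*3)*(¼) = 18*(¼) = 9/2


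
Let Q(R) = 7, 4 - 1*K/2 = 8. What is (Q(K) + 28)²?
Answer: 1225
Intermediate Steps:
K = -8 (K = 8 - 2*8 = 8 - 16 = -8)
(Q(K) + 28)² = (7 + 28)² = 35² = 1225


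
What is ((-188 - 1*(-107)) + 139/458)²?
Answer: 1365967681/209764 ≈ 6511.9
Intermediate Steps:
((-188 - 1*(-107)) + 139/458)² = ((-188 + 107) + 139*(1/458))² = (-81 + 139/458)² = (-36959/458)² = 1365967681/209764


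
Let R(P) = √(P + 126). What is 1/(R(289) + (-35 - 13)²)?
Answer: 2304/5308001 - √415/5308001 ≈ 0.00043022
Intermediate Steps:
R(P) = √(126 + P)
1/(R(289) + (-35 - 13)²) = 1/(√(126 + 289) + (-35 - 13)²) = 1/(√415 + (-48)²) = 1/(√415 + 2304) = 1/(2304 + √415)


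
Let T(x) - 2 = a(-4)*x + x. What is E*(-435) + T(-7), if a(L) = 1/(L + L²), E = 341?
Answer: -1780087/12 ≈ -1.4834e+5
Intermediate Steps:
T(x) = 2 + 13*x/12 (T(x) = 2 + ((1/((-4)*(1 - 4)))*x + x) = 2 + ((-¼/(-3))*x + x) = 2 + ((-¼*(-⅓))*x + x) = 2 + (x/12 + x) = 2 + 13*x/12)
E*(-435) + T(-7) = 341*(-435) + (2 + (13/12)*(-7)) = -148335 + (2 - 91/12) = -148335 - 67/12 = -1780087/12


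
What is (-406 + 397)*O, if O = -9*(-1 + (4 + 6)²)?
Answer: 8019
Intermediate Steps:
O = -891 (O = -9*(-1 + 10²) = -9*(-1 + 100) = -9*99 = -891)
(-406 + 397)*O = (-406 + 397)*(-891) = -9*(-891) = 8019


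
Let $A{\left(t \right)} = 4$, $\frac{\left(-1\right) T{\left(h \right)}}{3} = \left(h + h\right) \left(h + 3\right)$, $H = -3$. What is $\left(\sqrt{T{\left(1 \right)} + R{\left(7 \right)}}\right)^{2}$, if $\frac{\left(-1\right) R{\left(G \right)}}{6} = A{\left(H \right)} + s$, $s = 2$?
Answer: $-60$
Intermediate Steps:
$T{\left(h \right)} = - 6 h \left(3 + h\right)$ ($T{\left(h \right)} = - 3 \left(h + h\right) \left(h + 3\right) = - 3 \cdot 2 h \left(3 + h\right) = - 6 h \left(3 + h\right)$)
$R{\left(G \right)} = -36$ ($R{\left(G \right)} = - 6 \left(4 + 2\right) = \left(-6\right) 6 = -36$)
$\left(\sqrt{T{\left(1 \right)} + R{\left(7 \right)}}\right)^{2} = \left(\sqrt{\left(-6\right) 1 \left(3 + 1\right) - 36}\right)^{2} = \left(\sqrt{\left(-6\right) 1 \cdot 4 - 36}\right)^{2} = \left(\sqrt{-24 - 36}\right)^{2} = \left(\sqrt{-60}\right)^{2} = \left(2 i \sqrt{15}\right)^{2} = -60$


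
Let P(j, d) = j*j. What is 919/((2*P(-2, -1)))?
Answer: 919/8 ≈ 114.88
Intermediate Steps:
P(j, d) = j²
919/((2*P(-2, -1))) = 919/((2*(-2)²)) = 919/((2*4)) = 919/8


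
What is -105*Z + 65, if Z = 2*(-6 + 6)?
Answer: 65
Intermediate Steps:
Z = 0 (Z = 2*0 = 0)
-105*Z + 65 = -105*0 + 65 = 0 + 65 = 65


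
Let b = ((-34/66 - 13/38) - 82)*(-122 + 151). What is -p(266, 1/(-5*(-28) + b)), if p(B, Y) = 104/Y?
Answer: 147556604/627 ≈ 2.3534e+5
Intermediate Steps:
b = -3013187/1254 (b = ((-34*1/66 - 13*1/38) - 82)*29 = ((-17/33 - 13/38) - 82)*29 = (-1075/1254 - 82)*29 = -103903/1254*29 = -3013187/1254 ≈ -2402.9)
-p(266, 1/(-5*(-28) + b)) = -104/(1/(-5*(-28) - 3013187/1254)) = -104/(1/(140 - 3013187/1254)) = -104/(1/(-2837627/1254)) = -104/(-1254/2837627) = -104*(-2837627)/1254 = -1*(-147556604/627) = 147556604/627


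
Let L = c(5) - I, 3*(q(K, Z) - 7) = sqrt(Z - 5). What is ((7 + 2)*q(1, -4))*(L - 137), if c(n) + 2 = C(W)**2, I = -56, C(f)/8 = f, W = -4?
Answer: 59283 + 8469*I ≈ 59283.0 + 8469.0*I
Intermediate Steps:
C(f) = 8*f
c(n) = 1022 (c(n) = -2 + (8*(-4))**2 = -2 + (-32)**2 = -2 + 1024 = 1022)
q(K, Z) = 7 + sqrt(-5 + Z)/3 (q(K, Z) = 7 + sqrt(Z - 5)/3 = 7 + sqrt(-5 + Z)/3)
L = 1078 (L = 1022 - 1*(-56) = 1022 + 56 = 1078)
((7 + 2)*q(1, -4))*(L - 137) = ((7 + 2)*(7 + sqrt(-5 - 4)/3))*(1078 - 137) = (9*(7 + sqrt(-9)/3))*941 = (9*(7 + (3*I)/3))*941 = (9*(7 + I))*941 = (63 + 9*I)*941 = 59283 + 8469*I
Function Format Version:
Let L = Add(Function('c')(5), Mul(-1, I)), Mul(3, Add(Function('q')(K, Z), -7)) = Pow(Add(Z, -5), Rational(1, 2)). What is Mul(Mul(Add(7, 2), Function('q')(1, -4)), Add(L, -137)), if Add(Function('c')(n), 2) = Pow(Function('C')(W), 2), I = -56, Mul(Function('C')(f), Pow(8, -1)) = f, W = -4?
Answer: Add(59283, Mul(8469, I)) ≈ Add(59283., Mul(8469.0, I))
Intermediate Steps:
Function('C')(f) = Mul(8, f)
Function('c')(n) = 1022 (Function('c')(n) = Add(-2, Pow(Mul(8, -4), 2)) = Add(-2, Pow(-32, 2)) = Add(-2, 1024) = 1022)
Function('q')(K, Z) = Add(7, Mul(Rational(1, 3), Pow(Add(-5, Z), Rational(1, 2)))) (Function('q')(K, Z) = Add(7, Mul(Rational(1, 3), Pow(Add(Z, -5), Rational(1, 2)))) = Add(7, Mul(Rational(1, 3), Pow(Add(-5, Z), Rational(1, 2)))))
L = 1078 (L = Add(1022, Mul(-1, -56)) = Add(1022, 56) = 1078)
Mul(Mul(Add(7, 2), Function('q')(1, -4)), Add(L, -137)) = Mul(Mul(Add(7, 2), Add(7, Mul(Rational(1, 3), Pow(Add(-5, -4), Rational(1, 2))))), Add(1078, -137)) = Mul(Mul(9, Add(7, Mul(Rational(1, 3), Pow(-9, Rational(1, 2))))), 941) = Mul(Mul(9, Add(7, Mul(Rational(1, 3), Mul(3, I)))), 941) = Mul(Mul(9, Add(7, I)), 941) = Mul(Add(63, Mul(9, I)), 941) = Add(59283, Mul(8469, I))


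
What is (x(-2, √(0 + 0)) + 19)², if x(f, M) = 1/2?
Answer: 1521/4 ≈ 380.25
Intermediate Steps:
x(f, M) = ½
(x(-2, √(0 + 0)) + 19)² = (½ + 19)² = (39/2)² = 1521/4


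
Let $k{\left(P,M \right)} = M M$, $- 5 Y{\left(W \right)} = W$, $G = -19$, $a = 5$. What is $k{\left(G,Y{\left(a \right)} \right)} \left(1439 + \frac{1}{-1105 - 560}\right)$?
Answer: $\frac{2395934}{1665} \approx 1439.0$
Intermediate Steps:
$Y{\left(W \right)} = - \frac{W}{5}$
$k{\left(P,M \right)} = M^{2}$
$k{\left(G,Y{\left(a \right)} \right)} \left(1439 + \frac{1}{-1105 - 560}\right) = \left(\left(- \frac{1}{5}\right) 5\right)^{2} \left(1439 + \frac{1}{-1105 - 560}\right) = \left(-1\right)^{2} \left(1439 + \frac{1}{-1665}\right) = 1 \left(1439 - \frac{1}{1665}\right) = 1 \cdot \frac{2395934}{1665} = \frac{2395934}{1665}$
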